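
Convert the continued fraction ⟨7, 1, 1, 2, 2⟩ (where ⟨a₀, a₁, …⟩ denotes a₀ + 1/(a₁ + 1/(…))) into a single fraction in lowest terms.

a_0 = 7: 7/1
a_1 = 1: 8/1
a_2 = 1: 15/2
a_3 = 2: 38/5
a_4 = 2: 91/12

91/12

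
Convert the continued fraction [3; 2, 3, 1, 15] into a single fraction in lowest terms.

489/142

Start with 15.
1 + 1/(15/1) = 1 + 1/15 = 16/15
3 + 1/(16/15) = 3 + 15/16 = 63/16
2 + 1/(63/16) = 2 + 16/63 = 142/63
3 + 1/(142/63) = 3 + 63/142 = 489/142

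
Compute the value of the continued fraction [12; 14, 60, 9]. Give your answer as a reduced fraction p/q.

Start with 9.
60 + 1/(9/1) = 60 + 1/9 = 541/9
14 + 1/(541/9) = 14 + 9/541 = 7583/541
12 + 1/(7583/541) = 12 + 541/7583 = 91537/7583

91537/7583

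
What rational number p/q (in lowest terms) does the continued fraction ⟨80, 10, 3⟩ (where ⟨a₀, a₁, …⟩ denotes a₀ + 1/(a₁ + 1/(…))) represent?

2483/31

a_0 = 80: 80/1
a_1 = 10: 801/10
a_2 = 3: 2483/31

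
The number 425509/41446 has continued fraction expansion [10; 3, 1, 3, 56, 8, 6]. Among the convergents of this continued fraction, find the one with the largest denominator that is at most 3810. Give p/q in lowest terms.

a_0 = 10: 10/1  (≤ bound)
a_1 = 3: 31/3  (≤ bound)
a_2 = 1: 41/4  (≤ bound)
a_3 = 3: 154/15  (≤ bound)
a_4 = 56: 8665/844  (≤ bound)
a_5 = 8: 69474/6767  (> 3810, stop)

8665/844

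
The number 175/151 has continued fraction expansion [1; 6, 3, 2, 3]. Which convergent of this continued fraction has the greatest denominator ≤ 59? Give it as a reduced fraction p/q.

51/44

List convergents until the denominator exceeds the bound:
a_0 = 1: 1/1  (≤ bound)
a_1 = 6: 7/6  (≤ bound)
a_2 = 3: 22/19  (≤ bound)
a_3 = 2: 51/44  (≤ bound)
a_4 = 3: 175/151  (> 59, stop)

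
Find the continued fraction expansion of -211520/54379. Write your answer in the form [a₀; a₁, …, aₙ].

-211520 ÷ 54379 → quotient -4, remainder 5996
54379 ÷ 5996 → quotient 9, remainder 415
5996 ÷ 415 → quotient 14, remainder 186
415 ÷ 186 → quotient 2, remainder 43
186 ÷ 43 → quotient 4, remainder 14
43 ÷ 14 → quotient 3, remainder 1
14 ÷ 1 → quotient 14, remainder 0

[-4; 9, 14, 2, 4, 3, 14]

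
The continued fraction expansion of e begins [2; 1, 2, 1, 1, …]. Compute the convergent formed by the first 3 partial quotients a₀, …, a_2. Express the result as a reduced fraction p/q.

a_0 = 2: 2/1
a_1 = 1: 3/1
a_2 = 2: 8/3

8/3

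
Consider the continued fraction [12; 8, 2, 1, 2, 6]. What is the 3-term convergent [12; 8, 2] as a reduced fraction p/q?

Use the convergent recurrence hₖ = aₖ·hₖ₋₁ + hₖ₋₂ (and likewise for the denominators kₖ):
a_0 = 12: 12/1
a_1 = 8: 97/8
a_2 = 2: 206/17

206/17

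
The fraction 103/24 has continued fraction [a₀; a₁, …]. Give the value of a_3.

3

103 ÷ 24 → quotient 4, remainder 7
24 ÷ 7 → quotient 3, remainder 3
7 ÷ 3 → quotient 2, remainder 1
3 ÷ 1 → quotient 3, remainder 0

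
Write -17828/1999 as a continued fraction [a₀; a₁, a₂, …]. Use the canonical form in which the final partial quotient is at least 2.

-17828 ÷ 1999 → quotient -9, remainder 163
1999 ÷ 163 → quotient 12, remainder 43
163 ÷ 43 → quotient 3, remainder 34
43 ÷ 34 → quotient 1, remainder 9
34 ÷ 9 → quotient 3, remainder 7
9 ÷ 7 → quotient 1, remainder 2
7 ÷ 2 → quotient 3, remainder 1
2 ÷ 1 → quotient 2, remainder 0

[-9; 12, 3, 1, 3, 1, 3, 2]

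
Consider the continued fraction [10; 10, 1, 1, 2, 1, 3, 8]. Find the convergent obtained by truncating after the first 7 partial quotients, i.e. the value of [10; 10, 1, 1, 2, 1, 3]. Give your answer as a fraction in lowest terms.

2776/275

Start with 3.
1 + 1/(3/1) = 1 + 1/3 = 4/3
2 + 1/(4/3) = 2 + 3/4 = 11/4
1 + 1/(11/4) = 1 + 4/11 = 15/11
1 + 1/(15/11) = 1 + 11/15 = 26/15
10 + 1/(26/15) = 10 + 15/26 = 275/26
10 + 1/(275/26) = 10 + 26/275 = 2776/275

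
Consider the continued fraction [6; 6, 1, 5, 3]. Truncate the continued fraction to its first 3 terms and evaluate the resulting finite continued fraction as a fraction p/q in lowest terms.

Build up convergents one term at a time:
a_0 = 6: 6/1
a_1 = 6: 37/6
a_2 = 1: 43/7

43/7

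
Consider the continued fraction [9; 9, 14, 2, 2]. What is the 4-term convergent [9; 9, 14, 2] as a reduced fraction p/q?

Start with 2.
14 + 1/(2/1) = 14 + 1/2 = 29/2
9 + 1/(29/2) = 9 + 2/29 = 263/29
9 + 1/(263/29) = 9 + 29/263 = 2396/263

2396/263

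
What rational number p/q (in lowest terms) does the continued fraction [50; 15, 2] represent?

1552/31

Start with 2.
15 + 1/(2/1) = 15 + 1/2 = 31/2
50 + 1/(31/2) = 50 + 2/31 = 1552/31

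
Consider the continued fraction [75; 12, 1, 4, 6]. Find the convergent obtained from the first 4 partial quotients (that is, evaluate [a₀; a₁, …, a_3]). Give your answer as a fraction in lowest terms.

4805/64

Start with 4.
1 + 1/(4/1) = 1 + 1/4 = 5/4
12 + 1/(5/4) = 12 + 4/5 = 64/5
75 + 1/(64/5) = 75 + 5/64 = 4805/64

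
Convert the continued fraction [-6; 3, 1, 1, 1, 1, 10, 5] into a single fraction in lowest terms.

-5568/973

a_0 = -6: -6/1
a_1 = 3: -17/3
a_2 = 1: -23/4
a_3 = 1: -40/7
a_4 = 1: -63/11
a_5 = 1: -103/18
a_6 = 10: -1093/191
a_7 = 5: -5568/973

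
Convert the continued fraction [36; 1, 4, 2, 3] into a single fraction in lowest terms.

1399/38

Start with 3.
2 + 1/(3/1) = 2 + 1/3 = 7/3
4 + 1/(7/3) = 4 + 3/7 = 31/7
1 + 1/(31/7) = 1 + 7/31 = 38/31
36 + 1/(38/31) = 36 + 31/38 = 1399/38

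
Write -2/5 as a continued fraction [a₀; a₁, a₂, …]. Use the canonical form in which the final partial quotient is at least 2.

-2 = -1·5 + 3, so a_0 = -1
5 = 1·3 + 2, so a_1 = 1
3 = 1·2 + 1, so a_2 = 1
2 = 2·1 + 0, so a_3 = 2

[-1; 1, 1, 2]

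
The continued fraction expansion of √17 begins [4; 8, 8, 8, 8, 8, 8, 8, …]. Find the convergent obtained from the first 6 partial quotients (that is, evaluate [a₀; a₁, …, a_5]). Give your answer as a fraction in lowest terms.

Build up convergents one term at a time:
a_0 = 4: 4/1
a_1 = 8: 33/8
a_2 = 8: 268/65
a_3 = 8: 2177/528
a_4 = 8: 17684/4289
a_5 = 8: 143649/34840

143649/34840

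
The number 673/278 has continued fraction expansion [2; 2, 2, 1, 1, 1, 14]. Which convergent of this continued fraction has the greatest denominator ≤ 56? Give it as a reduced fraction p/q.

46/19

a_0 = 2: 2/1  (≤ bound)
a_1 = 2: 5/2  (≤ bound)
a_2 = 2: 12/5  (≤ bound)
a_3 = 1: 17/7  (≤ bound)
a_4 = 1: 29/12  (≤ bound)
a_5 = 1: 46/19  (≤ bound)
a_6 = 14: 673/278  (> 56, stop)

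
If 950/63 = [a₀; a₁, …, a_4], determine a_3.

1

Repeatedly divide and take the remainder:
950 ÷ 63 → quotient 15, remainder 5
63 ÷ 5 → quotient 12, remainder 3
5 ÷ 3 → quotient 1, remainder 2
3 ÷ 2 → quotient 1, remainder 1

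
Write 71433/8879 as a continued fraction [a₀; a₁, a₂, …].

71433 ÷ 8879 → quotient 8, remainder 401
8879 ÷ 401 → quotient 22, remainder 57
401 ÷ 57 → quotient 7, remainder 2
57 ÷ 2 → quotient 28, remainder 1
2 ÷ 1 → quotient 2, remainder 0

[8; 22, 7, 28, 2]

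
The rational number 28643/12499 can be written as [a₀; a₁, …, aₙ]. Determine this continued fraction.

Repeatedly divide and take the remainder:
⌊28643/12499⌋ = 2, remainder 3645
⌊12499/3645⌋ = 3, remainder 1564
⌊3645/1564⌋ = 2, remainder 517
⌊1564/517⌋ = 3, remainder 13
⌊517/13⌋ = 39, remainder 10
⌊13/10⌋ = 1, remainder 3
⌊10/3⌋ = 3, remainder 1
⌊3/1⌋ = 3, remainder 0

[2; 3, 2, 3, 39, 1, 3, 3]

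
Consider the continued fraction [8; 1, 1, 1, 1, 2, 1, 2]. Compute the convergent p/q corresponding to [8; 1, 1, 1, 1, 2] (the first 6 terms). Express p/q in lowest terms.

Start with 2.
1 + 1/(2/1) = 1 + 1/2 = 3/2
1 + 1/(3/2) = 1 + 2/3 = 5/3
1 + 1/(5/3) = 1 + 3/5 = 8/5
1 + 1/(8/5) = 1 + 5/8 = 13/8
8 + 1/(13/8) = 8 + 8/13 = 112/13

112/13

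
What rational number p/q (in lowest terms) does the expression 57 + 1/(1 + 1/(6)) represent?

405/7

Build up convergents one term at a time:
a_0 = 57: 57/1
a_1 = 1: 58/1
a_2 = 6: 405/7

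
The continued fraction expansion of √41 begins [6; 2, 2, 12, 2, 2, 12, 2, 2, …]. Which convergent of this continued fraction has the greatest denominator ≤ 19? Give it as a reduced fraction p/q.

a_0 = 6: 6/1  (≤ bound)
a_1 = 2: 13/2  (≤ bound)
a_2 = 2: 32/5  (≤ bound)
a_3 = 12: 397/62  (> 19, stop)

32/5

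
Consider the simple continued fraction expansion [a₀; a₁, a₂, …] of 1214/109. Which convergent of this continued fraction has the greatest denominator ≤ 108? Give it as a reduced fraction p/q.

a_0 = 11: 11/1  (≤ bound)
a_1 = 7: 78/7  (≤ bound)
a_2 = 3: 245/22  (≤ bound)
a_3 = 1: 323/29  (≤ bound)
a_4 = 3: 1214/109  (> 108, stop)

323/29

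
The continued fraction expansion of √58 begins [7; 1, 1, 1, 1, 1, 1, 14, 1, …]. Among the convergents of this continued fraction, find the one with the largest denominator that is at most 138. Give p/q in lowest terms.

99/13

a_0 = 7: 7/1  (≤ bound)
a_1 = 1: 8/1  (≤ bound)
a_2 = 1: 15/2  (≤ bound)
a_3 = 1: 23/3  (≤ bound)
a_4 = 1: 38/5  (≤ bound)
a_5 = 1: 61/8  (≤ bound)
a_6 = 1: 99/13  (≤ bound)
a_7 = 14: 1447/190  (> 138, stop)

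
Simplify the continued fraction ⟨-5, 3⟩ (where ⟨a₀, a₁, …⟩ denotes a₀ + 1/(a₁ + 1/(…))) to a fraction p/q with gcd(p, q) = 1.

Compute successive convergents:
a_0 = -5: -5/1
a_1 = 3: -14/3

-14/3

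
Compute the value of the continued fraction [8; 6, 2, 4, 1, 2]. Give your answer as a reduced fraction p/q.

1631/200

a_0 = 8: 8/1
a_1 = 6: 49/6
a_2 = 2: 106/13
a_3 = 4: 473/58
a_4 = 1: 579/71
a_5 = 2: 1631/200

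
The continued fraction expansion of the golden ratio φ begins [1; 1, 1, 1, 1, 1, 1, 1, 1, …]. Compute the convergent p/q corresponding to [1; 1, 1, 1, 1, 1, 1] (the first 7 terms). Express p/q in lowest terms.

a_0 = 1: 1/1
a_1 = 1: 2/1
a_2 = 1: 3/2
a_3 = 1: 5/3
a_4 = 1: 8/5
a_5 = 1: 13/8
a_6 = 1: 21/13

21/13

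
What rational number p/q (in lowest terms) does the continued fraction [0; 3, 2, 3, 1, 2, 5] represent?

134/461

Use the convergent recurrence hₖ = aₖ·hₖ₋₁ + hₖ₋₂ (and likewise for the denominators kₖ):
a_0 = 0: 0/1
a_1 = 3: 1/3
a_2 = 2: 2/7
a_3 = 3: 7/24
a_4 = 1: 9/31
a_5 = 2: 25/86
a_6 = 5: 134/461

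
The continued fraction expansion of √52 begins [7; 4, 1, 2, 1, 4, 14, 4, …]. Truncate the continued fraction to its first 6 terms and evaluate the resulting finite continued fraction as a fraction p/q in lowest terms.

Start with 4.
1 + 1/(4/1) = 1 + 1/4 = 5/4
2 + 1/(5/4) = 2 + 4/5 = 14/5
1 + 1/(14/5) = 1 + 5/14 = 19/14
4 + 1/(19/14) = 4 + 14/19 = 90/19
7 + 1/(90/19) = 7 + 19/90 = 649/90

649/90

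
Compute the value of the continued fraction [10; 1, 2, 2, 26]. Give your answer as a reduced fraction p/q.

Use the convergent recurrence hₖ = aₖ·hₖ₋₁ + hₖ₋₂ (and likewise for the denominators kₖ):
a_0 = 10: 10/1
a_1 = 1: 11/1
a_2 = 2: 32/3
a_3 = 2: 75/7
a_4 = 26: 1982/185

1982/185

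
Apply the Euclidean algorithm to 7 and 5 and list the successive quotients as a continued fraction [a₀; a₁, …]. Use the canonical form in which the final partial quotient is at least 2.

7 = 1·5 + 2, so a_0 = 1
5 = 2·2 + 1, so a_1 = 2
2 = 2·1 + 0, so a_2 = 2

[1; 2, 2]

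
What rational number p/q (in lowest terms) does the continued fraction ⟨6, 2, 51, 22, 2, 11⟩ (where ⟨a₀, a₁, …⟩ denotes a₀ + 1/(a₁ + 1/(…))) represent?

346172/53297

a_0 = 6: 6/1
a_1 = 2: 13/2
a_2 = 51: 669/103
a_3 = 22: 14731/2268
a_4 = 2: 30131/4639
a_5 = 11: 346172/53297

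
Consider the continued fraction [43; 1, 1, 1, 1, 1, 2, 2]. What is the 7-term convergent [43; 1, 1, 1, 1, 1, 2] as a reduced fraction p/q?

916/21

Start with 2.
1 + 1/(2/1) = 1 + 1/2 = 3/2
1 + 1/(3/2) = 1 + 2/3 = 5/3
1 + 1/(5/3) = 1 + 3/5 = 8/5
1 + 1/(8/5) = 1 + 5/8 = 13/8
1 + 1/(13/8) = 1 + 8/13 = 21/13
43 + 1/(21/13) = 43 + 13/21 = 916/21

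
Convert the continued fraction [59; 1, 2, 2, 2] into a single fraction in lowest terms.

1015/17

Compute successive convergents:
a_0 = 59: 59/1
a_1 = 1: 60/1
a_2 = 2: 179/3
a_3 = 2: 418/7
a_4 = 2: 1015/17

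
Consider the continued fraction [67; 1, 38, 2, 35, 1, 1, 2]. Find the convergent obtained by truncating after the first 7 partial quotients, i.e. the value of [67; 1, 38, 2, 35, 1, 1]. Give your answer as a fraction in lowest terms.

Work from the innermost term outward:
Start with 1.
1 + 1/(1/1) = 1 + 1/1 = 2/1
35 + 1/(2/1) = 35 + 1/2 = 71/2
2 + 1/(71/2) = 2 + 2/71 = 144/71
38 + 1/(144/71) = 38 + 71/144 = 5543/144
1 + 1/(5543/144) = 1 + 144/5543 = 5687/5543
67 + 1/(5687/5543) = 67 + 5543/5687 = 386572/5687

386572/5687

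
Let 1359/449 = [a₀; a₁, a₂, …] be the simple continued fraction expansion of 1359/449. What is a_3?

2

Repeatedly divide and take the remainder:
1359 = 3·449 + 12, so a_0 = 3
449 = 37·12 + 5, so a_1 = 37
12 = 2·5 + 2, so a_2 = 2
5 = 2·2 + 1, so a_3 = 2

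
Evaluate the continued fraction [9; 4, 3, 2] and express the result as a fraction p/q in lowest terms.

277/30

Build up convergents one term at a time:
a_0 = 9: 9/1
a_1 = 4: 37/4
a_2 = 3: 120/13
a_3 = 2: 277/30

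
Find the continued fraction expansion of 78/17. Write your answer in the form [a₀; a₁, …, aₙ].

78 = 4·17 + 10, so a_0 = 4
17 = 1·10 + 7, so a_1 = 1
10 = 1·7 + 3, so a_2 = 1
7 = 2·3 + 1, so a_3 = 2
3 = 3·1 + 0, so a_4 = 3

[4; 1, 1, 2, 3]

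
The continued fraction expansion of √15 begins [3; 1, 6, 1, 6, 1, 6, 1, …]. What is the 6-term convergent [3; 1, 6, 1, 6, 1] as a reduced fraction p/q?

a_0 = 3: 3/1
a_1 = 1: 4/1
a_2 = 6: 27/7
a_3 = 1: 31/8
a_4 = 6: 213/55
a_5 = 1: 244/63

244/63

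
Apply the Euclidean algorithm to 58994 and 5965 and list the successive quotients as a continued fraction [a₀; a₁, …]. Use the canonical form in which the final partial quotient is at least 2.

⌊58994/5965⌋ = 9, remainder 5309
⌊5965/5309⌋ = 1, remainder 656
⌊5309/656⌋ = 8, remainder 61
⌊656/61⌋ = 10, remainder 46
⌊61/46⌋ = 1, remainder 15
⌊46/15⌋ = 3, remainder 1
⌊15/1⌋ = 15, remainder 0

[9; 1, 8, 10, 1, 3, 15]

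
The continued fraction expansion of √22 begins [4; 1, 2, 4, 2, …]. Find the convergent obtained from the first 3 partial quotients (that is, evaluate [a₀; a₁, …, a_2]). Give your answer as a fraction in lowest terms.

Work from the innermost term outward:
Start with 2.
1 + 1/(2/1) = 1 + 1/2 = 3/2
4 + 1/(3/2) = 4 + 2/3 = 14/3

14/3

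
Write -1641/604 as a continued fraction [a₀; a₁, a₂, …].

[-3; 3, 1, 1, 7, 3, 1, 2]

Apply division with remainder until the remainder is 0:
-1641 ÷ 604 → quotient -3, remainder 171
604 ÷ 171 → quotient 3, remainder 91
171 ÷ 91 → quotient 1, remainder 80
91 ÷ 80 → quotient 1, remainder 11
80 ÷ 11 → quotient 7, remainder 3
11 ÷ 3 → quotient 3, remainder 2
3 ÷ 2 → quotient 1, remainder 1
2 ÷ 1 → quotient 2, remainder 0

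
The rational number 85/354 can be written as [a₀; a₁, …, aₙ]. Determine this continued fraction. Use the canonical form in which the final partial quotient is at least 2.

⌊85/354⌋ = 0, remainder 85
⌊354/85⌋ = 4, remainder 14
⌊85/14⌋ = 6, remainder 1
⌊14/1⌋ = 14, remainder 0

[0; 4, 6, 14]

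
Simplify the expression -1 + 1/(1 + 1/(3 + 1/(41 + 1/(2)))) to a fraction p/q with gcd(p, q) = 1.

-83/334

Compute successive convergents:
a_0 = -1: -1/1
a_1 = 1: 0/1
a_2 = 3: -1/4
a_3 = 41: -41/165
a_4 = 2: -83/334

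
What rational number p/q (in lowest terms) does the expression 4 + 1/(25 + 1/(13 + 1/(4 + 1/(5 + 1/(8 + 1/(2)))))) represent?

489492/121165

Use the convergent recurrence hₖ = aₖ·hₖ₋₁ + hₖ₋₂ (and likewise for the denominators kₖ):
a_0 = 4: 4/1
a_1 = 25: 101/25
a_2 = 13: 1317/326
a_3 = 4: 5369/1329
a_4 = 5: 28162/6971
a_5 = 8: 230665/57097
a_6 = 2: 489492/121165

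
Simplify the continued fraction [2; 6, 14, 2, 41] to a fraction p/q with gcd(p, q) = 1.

a_0 = 2: 2/1
a_1 = 6: 13/6
a_2 = 14: 184/85
a_3 = 2: 381/176
a_4 = 41: 15805/7301

15805/7301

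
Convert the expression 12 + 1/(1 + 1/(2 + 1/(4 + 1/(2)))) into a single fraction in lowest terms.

Work from the innermost term outward:
Start with 2.
4 + 1/(2/1) = 4 + 1/2 = 9/2
2 + 1/(9/2) = 2 + 2/9 = 20/9
1 + 1/(20/9) = 1 + 9/20 = 29/20
12 + 1/(29/20) = 12 + 20/29 = 368/29

368/29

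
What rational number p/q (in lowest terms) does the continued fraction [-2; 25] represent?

Start with 25.
-2 + 1/(25/1) = -2 + 1/25 = -49/25

-49/25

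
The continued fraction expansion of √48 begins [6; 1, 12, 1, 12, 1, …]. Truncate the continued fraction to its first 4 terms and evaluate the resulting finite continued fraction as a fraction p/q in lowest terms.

97/14

Build up convergents one term at a time:
a_0 = 6: 6/1
a_1 = 1: 7/1
a_2 = 12: 90/13
a_3 = 1: 97/14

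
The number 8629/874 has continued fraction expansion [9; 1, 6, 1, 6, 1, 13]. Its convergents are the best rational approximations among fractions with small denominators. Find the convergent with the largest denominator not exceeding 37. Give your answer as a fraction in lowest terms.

79/8

a_0 = 9: 9/1  (≤ bound)
a_1 = 1: 10/1  (≤ bound)
a_2 = 6: 69/7  (≤ bound)
a_3 = 1: 79/8  (≤ bound)
a_4 = 6: 543/55  (> 37, stop)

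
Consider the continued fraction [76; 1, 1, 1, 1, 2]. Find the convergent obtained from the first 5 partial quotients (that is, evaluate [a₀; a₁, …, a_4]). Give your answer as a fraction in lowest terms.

383/5

Work from the innermost term outward:
Start with 1.
1 + 1/(1/1) = 1 + 1/1 = 2/1
1 + 1/(2/1) = 1 + 1/2 = 3/2
1 + 1/(3/2) = 1 + 2/3 = 5/3
76 + 1/(5/3) = 76 + 3/5 = 383/5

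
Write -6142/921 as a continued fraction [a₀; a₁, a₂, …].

-6142 = -7·921 + 305, so a_0 = -7
921 = 3·305 + 6, so a_1 = 3
305 = 50·6 + 5, so a_2 = 50
6 = 1·5 + 1, so a_3 = 1
5 = 5·1 + 0, so a_4 = 5

[-7; 3, 50, 1, 5]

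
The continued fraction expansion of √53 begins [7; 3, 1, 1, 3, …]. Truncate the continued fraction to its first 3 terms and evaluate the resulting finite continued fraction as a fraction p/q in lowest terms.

Use the convergent recurrence hₖ = aₖ·hₖ₋₁ + hₖ₋₂ (and likewise for the denominators kₖ):
a_0 = 7: 7/1
a_1 = 3: 22/3
a_2 = 1: 29/4

29/4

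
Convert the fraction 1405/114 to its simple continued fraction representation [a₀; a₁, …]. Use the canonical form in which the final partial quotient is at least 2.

⌊1405/114⌋ = 12, remainder 37
⌊114/37⌋ = 3, remainder 3
⌊37/3⌋ = 12, remainder 1
⌊3/1⌋ = 3, remainder 0

[12; 3, 12, 3]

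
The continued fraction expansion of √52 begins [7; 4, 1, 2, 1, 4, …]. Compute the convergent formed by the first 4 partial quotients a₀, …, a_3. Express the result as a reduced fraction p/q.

Collapse the nested fraction from the inside out:
Start with 2.
1 + 1/(2/1) = 1 + 1/2 = 3/2
4 + 1/(3/2) = 4 + 2/3 = 14/3
7 + 1/(14/3) = 7 + 3/14 = 101/14

101/14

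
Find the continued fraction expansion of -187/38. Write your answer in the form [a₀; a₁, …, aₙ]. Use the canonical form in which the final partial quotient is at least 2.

-187 = -5·38 + 3, so a_0 = -5
38 = 12·3 + 2, so a_1 = 12
3 = 1·2 + 1, so a_2 = 1
2 = 2·1 + 0, so a_3 = 2

[-5; 12, 1, 2]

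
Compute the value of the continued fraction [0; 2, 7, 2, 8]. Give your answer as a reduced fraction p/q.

127/271

Build up convergents one term at a time:
a_0 = 0: 0/1
a_1 = 2: 1/2
a_2 = 7: 7/15
a_3 = 2: 15/32
a_4 = 8: 127/271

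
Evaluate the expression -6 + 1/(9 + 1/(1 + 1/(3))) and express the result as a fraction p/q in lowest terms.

Compute successive convergents:
a_0 = -6: -6/1
a_1 = 9: -53/9
a_2 = 1: -59/10
a_3 = 3: -230/39

-230/39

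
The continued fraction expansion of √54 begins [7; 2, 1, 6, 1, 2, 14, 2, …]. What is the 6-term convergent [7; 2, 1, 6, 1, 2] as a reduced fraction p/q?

485/66

a_0 = 7: 7/1
a_1 = 2: 15/2
a_2 = 1: 22/3
a_3 = 6: 147/20
a_4 = 1: 169/23
a_5 = 2: 485/66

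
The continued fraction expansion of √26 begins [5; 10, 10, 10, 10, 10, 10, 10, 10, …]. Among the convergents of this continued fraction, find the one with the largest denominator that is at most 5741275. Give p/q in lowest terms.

5357035/1050601

a_0 = 5: 5/1  (≤ bound)
a_1 = 10: 51/10  (≤ bound)
a_2 = 10: 515/101  (≤ bound)
a_3 = 10: 5201/1020  (≤ bound)
a_4 = 10: 52525/10301  (≤ bound)
a_5 = 10: 530451/104030  (≤ bound)
a_6 = 10: 5357035/1050601  (≤ bound)
a_7 = 10: 54100801/10610040  (> 5741275, stop)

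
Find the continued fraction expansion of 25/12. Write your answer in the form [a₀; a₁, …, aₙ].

[2; 12]

25 ÷ 12 → quotient 2, remainder 1
12 ÷ 1 → quotient 12, remainder 0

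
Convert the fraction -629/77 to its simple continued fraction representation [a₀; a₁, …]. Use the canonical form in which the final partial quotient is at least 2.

[-9; 1, 4, 1, 12]

⌊-629/77⌋ = -9, remainder 64
⌊77/64⌋ = 1, remainder 13
⌊64/13⌋ = 4, remainder 12
⌊13/12⌋ = 1, remainder 1
⌊12/1⌋ = 12, remainder 0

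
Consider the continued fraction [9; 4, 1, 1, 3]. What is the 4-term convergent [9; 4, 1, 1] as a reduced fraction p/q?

a_0 = 9: 9/1
a_1 = 4: 37/4
a_2 = 1: 46/5
a_3 = 1: 83/9

83/9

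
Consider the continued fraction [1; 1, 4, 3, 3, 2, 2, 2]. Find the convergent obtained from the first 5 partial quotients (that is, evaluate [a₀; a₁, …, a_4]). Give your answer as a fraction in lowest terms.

96/53

Start with 3.
3 + 1/(3/1) = 3 + 1/3 = 10/3
4 + 1/(10/3) = 4 + 3/10 = 43/10
1 + 1/(43/10) = 1 + 10/43 = 53/43
1 + 1/(53/43) = 1 + 43/53 = 96/53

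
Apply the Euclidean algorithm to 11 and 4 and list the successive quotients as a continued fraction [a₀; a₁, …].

11 = 2·4 + 3, so a_0 = 2
4 = 1·3 + 1, so a_1 = 1
3 = 3·1 + 0, so a_2 = 3

[2; 1, 3]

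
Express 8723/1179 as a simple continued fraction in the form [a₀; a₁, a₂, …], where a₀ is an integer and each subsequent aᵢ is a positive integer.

[7; 2, 1, 1, 28, 1, 7]

8723 = 7·1179 + 470, so a_0 = 7
1179 = 2·470 + 239, so a_1 = 2
470 = 1·239 + 231, so a_2 = 1
239 = 1·231 + 8, so a_3 = 1
231 = 28·8 + 7, so a_4 = 28
8 = 1·7 + 1, so a_5 = 1
7 = 7·1 + 0, so a_6 = 7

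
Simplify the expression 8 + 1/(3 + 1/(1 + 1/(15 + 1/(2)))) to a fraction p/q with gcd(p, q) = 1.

Start with 2.
15 + 1/(2/1) = 15 + 1/2 = 31/2
1 + 1/(31/2) = 1 + 2/31 = 33/31
3 + 1/(33/31) = 3 + 31/33 = 130/33
8 + 1/(130/33) = 8 + 33/130 = 1073/130

1073/130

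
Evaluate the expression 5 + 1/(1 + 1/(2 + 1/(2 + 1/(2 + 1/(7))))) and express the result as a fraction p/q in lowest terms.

719/126

Build up convergents one term at a time:
a_0 = 5: 5/1
a_1 = 1: 6/1
a_2 = 2: 17/3
a_3 = 2: 40/7
a_4 = 2: 97/17
a_5 = 7: 719/126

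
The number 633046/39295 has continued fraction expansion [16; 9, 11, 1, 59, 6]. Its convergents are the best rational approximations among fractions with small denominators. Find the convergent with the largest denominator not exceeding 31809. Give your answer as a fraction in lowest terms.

105215/6531

a_0 = 16: 16/1  (≤ bound)
a_1 = 9: 145/9  (≤ bound)
a_2 = 11: 1611/100  (≤ bound)
a_3 = 1: 1756/109  (≤ bound)
a_4 = 59: 105215/6531  (≤ bound)
a_5 = 6: 633046/39295  (> 31809, stop)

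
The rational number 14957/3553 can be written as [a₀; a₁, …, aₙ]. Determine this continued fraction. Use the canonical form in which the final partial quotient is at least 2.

⌊14957/3553⌋ = 4, remainder 745
⌊3553/745⌋ = 4, remainder 573
⌊745/573⌋ = 1, remainder 172
⌊573/172⌋ = 3, remainder 57
⌊172/57⌋ = 3, remainder 1
⌊57/1⌋ = 57, remainder 0

[4; 4, 1, 3, 3, 57]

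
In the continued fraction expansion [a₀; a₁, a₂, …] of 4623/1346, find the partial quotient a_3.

Repeatedly divide and take the remainder:
4623 = 3·1346 + 585, so a_0 = 3
1346 = 2·585 + 176, so a_1 = 2
585 = 3·176 + 57, so a_2 = 3
176 = 3·57 + 5, so a_3 = 3

3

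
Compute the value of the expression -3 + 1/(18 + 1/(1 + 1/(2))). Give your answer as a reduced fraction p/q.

Collapse the nested fraction from the inside out:
Start with 2.
1 + 1/(2/1) = 1 + 1/2 = 3/2
18 + 1/(3/2) = 18 + 2/3 = 56/3
-3 + 1/(56/3) = -3 + 3/56 = -165/56

-165/56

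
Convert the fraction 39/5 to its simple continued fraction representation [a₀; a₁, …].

Apply division with remainder until the remainder is 0:
39 = 7·5 + 4, so a_0 = 7
5 = 1·4 + 1, so a_1 = 1
4 = 4·1 + 0, so a_2 = 4

[7; 1, 4]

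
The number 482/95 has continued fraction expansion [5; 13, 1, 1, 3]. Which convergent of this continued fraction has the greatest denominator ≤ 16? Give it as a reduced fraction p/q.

71/14

List convergents until the denominator exceeds the bound:
a_0 = 5: 5/1  (≤ bound)
a_1 = 13: 66/13  (≤ bound)
a_2 = 1: 71/14  (≤ bound)
a_3 = 1: 137/27  (> 16, stop)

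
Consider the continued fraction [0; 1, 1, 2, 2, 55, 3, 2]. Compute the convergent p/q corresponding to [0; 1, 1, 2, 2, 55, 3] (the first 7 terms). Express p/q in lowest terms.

Start with 3.
55 + 1/(3/1) = 55 + 1/3 = 166/3
2 + 1/(166/3) = 2 + 3/166 = 335/166
2 + 1/(335/166) = 2 + 166/335 = 836/335
1 + 1/(836/335) = 1 + 335/836 = 1171/836
1 + 1/(1171/836) = 1 + 836/1171 = 2007/1171
0 + 1/(2007/1171) = 0 + 1171/2007 = 1171/2007

1171/2007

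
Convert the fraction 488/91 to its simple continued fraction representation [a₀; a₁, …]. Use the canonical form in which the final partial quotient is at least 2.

[5; 2, 1, 3, 8]

Repeatedly divide and take the remainder:
⌊488/91⌋ = 5, remainder 33
⌊91/33⌋ = 2, remainder 25
⌊33/25⌋ = 1, remainder 8
⌊25/8⌋ = 3, remainder 1
⌊8/1⌋ = 8, remainder 0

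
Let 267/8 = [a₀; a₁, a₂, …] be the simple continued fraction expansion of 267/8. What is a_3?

2

Apply division with remainder until the remainder is 0:
⌊267/8⌋ = 33, remainder 3
⌊8/3⌋ = 2, remainder 2
⌊3/2⌋ = 1, remainder 1
⌊2/1⌋ = 2, remainder 0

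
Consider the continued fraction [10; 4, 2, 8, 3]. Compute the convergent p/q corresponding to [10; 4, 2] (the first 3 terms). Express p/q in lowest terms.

92/9

a_0 = 10: 10/1
a_1 = 4: 41/4
a_2 = 2: 92/9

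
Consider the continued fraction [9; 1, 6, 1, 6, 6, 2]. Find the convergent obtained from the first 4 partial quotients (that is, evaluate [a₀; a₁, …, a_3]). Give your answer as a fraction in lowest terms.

Work from the innermost term outward:
Start with 1.
6 + 1/(1/1) = 6 + 1/1 = 7/1
1 + 1/(7/1) = 1 + 1/7 = 8/7
9 + 1/(8/7) = 9 + 7/8 = 79/8

79/8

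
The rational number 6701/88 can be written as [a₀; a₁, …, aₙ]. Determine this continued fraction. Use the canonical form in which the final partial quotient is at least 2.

⌊6701/88⌋ = 76, remainder 13
⌊88/13⌋ = 6, remainder 10
⌊13/10⌋ = 1, remainder 3
⌊10/3⌋ = 3, remainder 1
⌊3/1⌋ = 3, remainder 0

[76; 6, 1, 3, 3]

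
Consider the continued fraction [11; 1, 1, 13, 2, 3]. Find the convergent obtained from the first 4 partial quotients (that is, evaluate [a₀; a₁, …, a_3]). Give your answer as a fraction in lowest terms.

Start with 13.
1 + 1/(13/1) = 1 + 1/13 = 14/13
1 + 1/(14/13) = 1 + 13/14 = 27/14
11 + 1/(27/14) = 11 + 14/27 = 311/27

311/27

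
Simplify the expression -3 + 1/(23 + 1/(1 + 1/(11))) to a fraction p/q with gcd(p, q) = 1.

-849/287

Collapse the nested fraction from the inside out:
Start with 11.
1 + 1/(11/1) = 1 + 1/11 = 12/11
23 + 1/(12/11) = 23 + 11/12 = 287/12
-3 + 1/(287/12) = -3 + 12/287 = -849/287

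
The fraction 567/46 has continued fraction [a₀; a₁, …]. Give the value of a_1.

⌊567/46⌋ = 12, remainder 15
⌊46/15⌋ = 3, remainder 1

3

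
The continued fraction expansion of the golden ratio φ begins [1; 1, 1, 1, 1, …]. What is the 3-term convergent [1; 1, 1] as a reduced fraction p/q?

3/2

a_0 = 1: 1/1
a_1 = 1: 2/1
a_2 = 1: 3/2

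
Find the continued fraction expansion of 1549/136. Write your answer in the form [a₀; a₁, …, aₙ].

[11; 2, 1, 1, 3, 3, 2]

1549 = 11·136 + 53, so a_0 = 11
136 = 2·53 + 30, so a_1 = 2
53 = 1·30 + 23, so a_2 = 1
30 = 1·23 + 7, so a_3 = 1
23 = 3·7 + 2, so a_4 = 3
7 = 3·2 + 1, so a_5 = 3
2 = 2·1 + 0, so a_6 = 2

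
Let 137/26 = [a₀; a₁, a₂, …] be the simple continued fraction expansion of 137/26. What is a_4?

2

Repeatedly divide and take the remainder:
137 = 5·26 + 7, so a_0 = 5
26 = 3·7 + 5, so a_1 = 3
7 = 1·5 + 2, so a_2 = 1
5 = 2·2 + 1, so a_3 = 2
2 = 2·1 + 0, so a_4 = 2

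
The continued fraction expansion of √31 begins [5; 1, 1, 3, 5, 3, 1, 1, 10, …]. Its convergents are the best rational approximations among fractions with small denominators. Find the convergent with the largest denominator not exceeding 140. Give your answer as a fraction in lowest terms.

a_0 = 5: 5/1  (≤ bound)
a_1 = 1: 6/1  (≤ bound)
a_2 = 1: 11/2  (≤ bound)
a_3 = 3: 39/7  (≤ bound)
a_4 = 5: 206/37  (≤ bound)
a_5 = 3: 657/118  (≤ bound)
a_6 = 1: 863/155  (> 140, stop)

657/118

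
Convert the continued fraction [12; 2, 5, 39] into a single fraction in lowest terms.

5368/431

a_0 = 12: 12/1
a_1 = 2: 25/2
a_2 = 5: 137/11
a_3 = 39: 5368/431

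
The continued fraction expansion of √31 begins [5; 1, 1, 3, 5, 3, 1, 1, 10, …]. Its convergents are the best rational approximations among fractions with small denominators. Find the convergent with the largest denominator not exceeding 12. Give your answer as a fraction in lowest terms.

List convergents until the denominator exceeds the bound:
a_0 = 5: 5/1  (≤ bound)
a_1 = 1: 6/1  (≤ bound)
a_2 = 1: 11/2  (≤ bound)
a_3 = 3: 39/7  (≤ bound)
a_4 = 5: 206/37  (> 12, stop)

39/7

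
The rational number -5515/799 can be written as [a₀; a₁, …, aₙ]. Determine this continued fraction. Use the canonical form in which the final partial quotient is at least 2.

[-7; 10, 4, 9, 2]

-5515 = -7·799 + 78, so a_0 = -7
799 = 10·78 + 19, so a_1 = 10
78 = 4·19 + 2, so a_2 = 4
19 = 9·2 + 1, so a_3 = 9
2 = 2·1 + 0, so a_4 = 2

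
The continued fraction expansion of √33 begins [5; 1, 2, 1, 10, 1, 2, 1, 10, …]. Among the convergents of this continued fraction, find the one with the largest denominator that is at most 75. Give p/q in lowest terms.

270/47

List convergents until the denominator exceeds the bound:
a_0 = 5: 5/1  (≤ bound)
a_1 = 1: 6/1  (≤ bound)
a_2 = 2: 17/3  (≤ bound)
a_3 = 1: 23/4  (≤ bound)
a_4 = 10: 247/43  (≤ bound)
a_5 = 1: 270/47  (≤ bound)
a_6 = 2: 787/137  (> 75, stop)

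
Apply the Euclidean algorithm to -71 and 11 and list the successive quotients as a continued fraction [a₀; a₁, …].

[-7; 1, 1, 5]

Apply division with remainder until the remainder is 0:
⌊-71/11⌋ = -7, remainder 6
⌊11/6⌋ = 1, remainder 5
⌊6/5⌋ = 1, remainder 1
⌊5/1⌋ = 5, remainder 0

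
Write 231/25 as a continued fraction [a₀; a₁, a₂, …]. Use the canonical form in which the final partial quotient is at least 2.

[9; 4, 6]

⌊231/25⌋ = 9, remainder 6
⌊25/6⌋ = 4, remainder 1
⌊6/1⌋ = 6, remainder 0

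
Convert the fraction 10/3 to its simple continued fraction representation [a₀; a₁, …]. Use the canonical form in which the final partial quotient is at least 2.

Run the Euclidean algorithm, recording each quotient:
10 ÷ 3 → quotient 3, remainder 1
3 ÷ 1 → quotient 3, remainder 0

[3; 3]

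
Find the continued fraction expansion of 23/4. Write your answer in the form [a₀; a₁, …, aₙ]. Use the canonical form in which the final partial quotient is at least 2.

23 ÷ 4 → quotient 5, remainder 3
4 ÷ 3 → quotient 1, remainder 1
3 ÷ 1 → quotient 3, remainder 0

[5; 1, 3]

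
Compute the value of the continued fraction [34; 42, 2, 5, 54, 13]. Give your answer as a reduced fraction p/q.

Start with 13.
54 + 1/(13/1) = 54 + 1/13 = 703/13
5 + 1/(703/13) = 5 + 13/703 = 3528/703
2 + 1/(3528/703) = 2 + 703/3528 = 7759/3528
42 + 1/(7759/3528) = 42 + 3528/7759 = 329406/7759
34 + 1/(329406/7759) = 34 + 7759/329406 = 11207563/329406

11207563/329406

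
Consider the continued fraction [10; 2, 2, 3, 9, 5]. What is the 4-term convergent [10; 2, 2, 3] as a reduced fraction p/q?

177/17

a_0 = 10: 10/1
a_1 = 2: 21/2
a_2 = 2: 52/5
a_3 = 3: 177/17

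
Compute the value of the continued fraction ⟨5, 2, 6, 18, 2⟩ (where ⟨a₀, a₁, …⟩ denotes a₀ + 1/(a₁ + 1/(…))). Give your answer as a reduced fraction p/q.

2649/485

a_0 = 5: 5/1
a_1 = 2: 11/2
a_2 = 6: 71/13
a_3 = 18: 1289/236
a_4 = 2: 2649/485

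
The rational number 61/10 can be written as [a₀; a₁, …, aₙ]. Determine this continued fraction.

Repeatedly divide and take the remainder:
61 = 6·10 + 1, so a_0 = 6
10 = 10·1 + 0, so a_1 = 10

[6; 10]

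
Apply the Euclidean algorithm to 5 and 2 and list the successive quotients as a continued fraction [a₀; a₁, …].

5 ÷ 2 → quotient 2, remainder 1
2 ÷ 1 → quotient 2, remainder 0

[2; 2]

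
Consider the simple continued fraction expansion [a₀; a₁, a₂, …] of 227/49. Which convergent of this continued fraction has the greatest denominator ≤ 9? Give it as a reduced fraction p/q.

37/8

a_0 = 4: 4/1  (≤ bound)
a_1 = 1: 5/1  (≤ bound)
a_2 = 1: 9/2  (≤ bound)
a_3 = 1: 14/3  (≤ bound)
a_4 = 2: 37/8  (≤ bound)
a_5 = 1: 51/11  (> 9, stop)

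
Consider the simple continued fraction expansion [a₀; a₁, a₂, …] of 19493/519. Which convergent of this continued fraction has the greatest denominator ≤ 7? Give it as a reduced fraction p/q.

a_0 = 37: 37/1  (≤ bound)
a_1 = 1: 38/1  (≤ bound)
a_2 = 1: 75/2  (≤ bound)
a_3 = 3: 263/7  (≤ bound)
a_4 = 1: 338/9  (> 7, stop)

263/7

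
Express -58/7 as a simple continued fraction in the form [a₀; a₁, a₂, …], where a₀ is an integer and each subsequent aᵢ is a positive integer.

-58 ÷ 7 → quotient -9, remainder 5
7 ÷ 5 → quotient 1, remainder 2
5 ÷ 2 → quotient 2, remainder 1
2 ÷ 1 → quotient 2, remainder 0

[-9; 1, 2, 2]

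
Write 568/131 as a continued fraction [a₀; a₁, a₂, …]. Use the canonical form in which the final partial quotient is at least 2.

[4; 2, 1, 43]

Apply division with remainder until the remainder is 0:
568 = 4·131 + 44, so a_0 = 4
131 = 2·44 + 43, so a_1 = 2
44 = 1·43 + 1, so a_2 = 1
43 = 43·1 + 0, so a_3 = 43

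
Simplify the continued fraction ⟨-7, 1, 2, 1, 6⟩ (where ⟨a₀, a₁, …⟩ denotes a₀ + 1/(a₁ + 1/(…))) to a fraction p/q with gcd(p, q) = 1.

-169/27

Build up convergents one term at a time:
a_0 = -7: -7/1
a_1 = 1: -6/1
a_2 = 2: -19/3
a_3 = 1: -25/4
a_4 = 6: -169/27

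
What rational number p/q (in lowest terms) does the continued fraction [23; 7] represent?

162/7

Build up convergents one term at a time:
a_0 = 23: 23/1
a_1 = 7: 162/7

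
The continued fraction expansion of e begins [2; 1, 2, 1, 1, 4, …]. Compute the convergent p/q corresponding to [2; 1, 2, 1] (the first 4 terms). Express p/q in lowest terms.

Start with 1.
2 + 1/(1/1) = 2 + 1/1 = 3/1
1 + 1/(3/1) = 1 + 1/3 = 4/3
2 + 1/(4/3) = 2 + 3/4 = 11/4

11/4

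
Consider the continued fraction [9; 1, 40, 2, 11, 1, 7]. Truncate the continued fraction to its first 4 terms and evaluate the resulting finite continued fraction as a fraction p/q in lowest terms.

828/83

a_0 = 9: 9/1
a_1 = 1: 10/1
a_2 = 40: 409/41
a_3 = 2: 828/83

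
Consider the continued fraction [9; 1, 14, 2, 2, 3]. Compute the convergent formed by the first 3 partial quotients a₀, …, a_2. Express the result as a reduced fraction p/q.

149/15

Build up convergents one term at a time:
a_0 = 9: 9/1
a_1 = 1: 10/1
a_2 = 14: 149/15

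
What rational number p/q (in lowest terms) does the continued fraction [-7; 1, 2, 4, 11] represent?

-921/146

Start with 11.
4 + 1/(11/1) = 4 + 1/11 = 45/11
2 + 1/(45/11) = 2 + 11/45 = 101/45
1 + 1/(101/45) = 1 + 45/101 = 146/101
-7 + 1/(146/101) = -7 + 101/146 = -921/146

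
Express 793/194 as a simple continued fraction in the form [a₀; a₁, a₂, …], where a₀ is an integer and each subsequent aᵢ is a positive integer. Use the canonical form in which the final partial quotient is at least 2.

Repeatedly divide and take the remainder:
⌊793/194⌋ = 4, remainder 17
⌊194/17⌋ = 11, remainder 7
⌊17/7⌋ = 2, remainder 3
⌊7/3⌋ = 2, remainder 1
⌊3/1⌋ = 3, remainder 0

[4; 11, 2, 2, 3]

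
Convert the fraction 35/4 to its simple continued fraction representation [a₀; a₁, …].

Repeatedly divide and take the remainder:
⌊35/4⌋ = 8, remainder 3
⌊4/3⌋ = 1, remainder 1
⌊3/1⌋ = 3, remainder 0

[8; 1, 3]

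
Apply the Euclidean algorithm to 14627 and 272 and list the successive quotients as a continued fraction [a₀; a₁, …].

[53; 1, 3, 2, 5, 1, 1, 2]

Apply division with remainder until the remainder is 0:
⌊14627/272⌋ = 53, remainder 211
⌊272/211⌋ = 1, remainder 61
⌊211/61⌋ = 3, remainder 28
⌊61/28⌋ = 2, remainder 5
⌊28/5⌋ = 5, remainder 3
⌊5/3⌋ = 1, remainder 2
⌊3/2⌋ = 1, remainder 1
⌊2/1⌋ = 2, remainder 0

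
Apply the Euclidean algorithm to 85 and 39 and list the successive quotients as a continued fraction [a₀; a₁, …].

85 = 2·39 + 7, so a_0 = 2
39 = 5·7 + 4, so a_1 = 5
7 = 1·4 + 3, so a_2 = 1
4 = 1·3 + 1, so a_3 = 1
3 = 3·1 + 0, so a_4 = 3

[2; 5, 1, 1, 3]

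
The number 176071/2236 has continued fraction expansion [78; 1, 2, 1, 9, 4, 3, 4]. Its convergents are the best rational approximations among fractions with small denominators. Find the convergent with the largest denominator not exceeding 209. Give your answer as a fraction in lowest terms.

a_0 = 78: 78/1  (≤ bound)
a_1 = 1: 79/1  (≤ bound)
a_2 = 2: 236/3  (≤ bound)
a_3 = 1: 315/4  (≤ bound)
a_4 = 9: 3071/39  (≤ bound)
a_5 = 4: 12599/160  (≤ bound)
a_6 = 3: 40868/519  (> 209, stop)

12599/160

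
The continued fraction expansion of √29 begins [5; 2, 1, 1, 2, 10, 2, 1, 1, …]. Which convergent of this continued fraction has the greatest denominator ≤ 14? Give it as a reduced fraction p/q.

70/13

a_0 = 5: 5/1  (≤ bound)
a_1 = 2: 11/2  (≤ bound)
a_2 = 1: 16/3  (≤ bound)
a_3 = 1: 27/5  (≤ bound)
a_4 = 2: 70/13  (≤ bound)
a_5 = 10: 727/135  (> 14, stop)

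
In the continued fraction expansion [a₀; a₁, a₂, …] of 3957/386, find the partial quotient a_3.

47

⌊3957/386⌋ = 10, remainder 97
⌊386/97⌋ = 3, remainder 95
⌊97/95⌋ = 1, remainder 2
⌊95/2⌋ = 47, remainder 1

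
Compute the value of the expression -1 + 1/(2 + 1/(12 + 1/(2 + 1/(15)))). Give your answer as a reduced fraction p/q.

-418/805

a_0 = -1: -1/1
a_1 = 2: -1/2
a_2 = 12: -13/25
a_3 = 2: -27/52
a_4 = 15: -418/805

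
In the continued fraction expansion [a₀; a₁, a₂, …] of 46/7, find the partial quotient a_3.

3

46 = 6·7 + 4, so a_0 = 6
7 = 1·4 + 3, so a_1 = 1
4 = 1·3 + 1, so a_2 = 1
3 = 3·1 + 0, so a_3 = 3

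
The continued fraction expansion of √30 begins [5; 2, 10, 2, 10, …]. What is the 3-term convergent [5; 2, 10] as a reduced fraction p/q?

115/21

a_0 = 5: 5/1
a_1 = 2: 11/2
a_2 = 10: 115/21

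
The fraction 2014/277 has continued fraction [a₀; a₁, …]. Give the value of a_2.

Run the Euclidean algorithm, recording each quotient:
2014 = 7·277 + 75, so a_0 = 7
277 = 3·75 + 52, so a_1 = 3
75 = 1·52 + 23, so a_2 = 1

1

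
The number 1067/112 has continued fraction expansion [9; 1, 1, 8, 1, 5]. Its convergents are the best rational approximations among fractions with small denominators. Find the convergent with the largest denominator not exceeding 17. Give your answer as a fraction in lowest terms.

List convergents until the denominator exceeds the bound:
a_0 = 9: 9/1  (≤ bound)
a_1 = 1: 10/1  (≤ bound)
a_2 = 1: 19/2  (≤ bound)
a_3 = 8: 162/17  (≤ bound)
a_4 = 1: 181/19  (> 17, stop)

162/17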